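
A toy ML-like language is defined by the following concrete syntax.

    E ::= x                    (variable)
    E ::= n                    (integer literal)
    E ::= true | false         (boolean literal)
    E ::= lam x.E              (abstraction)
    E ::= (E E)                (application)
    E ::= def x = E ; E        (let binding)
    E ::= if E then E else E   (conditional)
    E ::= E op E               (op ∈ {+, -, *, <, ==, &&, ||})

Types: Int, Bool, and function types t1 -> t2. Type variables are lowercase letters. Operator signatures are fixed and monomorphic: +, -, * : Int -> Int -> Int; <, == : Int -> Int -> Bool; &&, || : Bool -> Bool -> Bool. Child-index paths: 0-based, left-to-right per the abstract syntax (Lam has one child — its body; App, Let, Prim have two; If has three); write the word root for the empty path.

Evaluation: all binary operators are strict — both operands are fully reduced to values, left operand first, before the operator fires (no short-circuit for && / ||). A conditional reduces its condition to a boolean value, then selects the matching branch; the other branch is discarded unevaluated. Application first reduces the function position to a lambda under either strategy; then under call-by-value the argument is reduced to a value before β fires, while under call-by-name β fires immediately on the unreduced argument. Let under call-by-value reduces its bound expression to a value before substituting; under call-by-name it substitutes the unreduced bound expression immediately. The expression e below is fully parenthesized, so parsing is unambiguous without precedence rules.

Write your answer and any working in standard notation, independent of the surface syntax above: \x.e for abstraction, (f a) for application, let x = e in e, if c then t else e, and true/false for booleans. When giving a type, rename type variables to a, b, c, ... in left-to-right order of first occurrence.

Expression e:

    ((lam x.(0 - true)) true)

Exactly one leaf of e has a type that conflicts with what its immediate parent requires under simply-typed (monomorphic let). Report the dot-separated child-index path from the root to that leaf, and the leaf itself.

Derivation:
  unify Int ~ Int
  unify Bool ~ Int
  FAIL: mismatch Bool ~ Int

Answer: 0.0.1 : true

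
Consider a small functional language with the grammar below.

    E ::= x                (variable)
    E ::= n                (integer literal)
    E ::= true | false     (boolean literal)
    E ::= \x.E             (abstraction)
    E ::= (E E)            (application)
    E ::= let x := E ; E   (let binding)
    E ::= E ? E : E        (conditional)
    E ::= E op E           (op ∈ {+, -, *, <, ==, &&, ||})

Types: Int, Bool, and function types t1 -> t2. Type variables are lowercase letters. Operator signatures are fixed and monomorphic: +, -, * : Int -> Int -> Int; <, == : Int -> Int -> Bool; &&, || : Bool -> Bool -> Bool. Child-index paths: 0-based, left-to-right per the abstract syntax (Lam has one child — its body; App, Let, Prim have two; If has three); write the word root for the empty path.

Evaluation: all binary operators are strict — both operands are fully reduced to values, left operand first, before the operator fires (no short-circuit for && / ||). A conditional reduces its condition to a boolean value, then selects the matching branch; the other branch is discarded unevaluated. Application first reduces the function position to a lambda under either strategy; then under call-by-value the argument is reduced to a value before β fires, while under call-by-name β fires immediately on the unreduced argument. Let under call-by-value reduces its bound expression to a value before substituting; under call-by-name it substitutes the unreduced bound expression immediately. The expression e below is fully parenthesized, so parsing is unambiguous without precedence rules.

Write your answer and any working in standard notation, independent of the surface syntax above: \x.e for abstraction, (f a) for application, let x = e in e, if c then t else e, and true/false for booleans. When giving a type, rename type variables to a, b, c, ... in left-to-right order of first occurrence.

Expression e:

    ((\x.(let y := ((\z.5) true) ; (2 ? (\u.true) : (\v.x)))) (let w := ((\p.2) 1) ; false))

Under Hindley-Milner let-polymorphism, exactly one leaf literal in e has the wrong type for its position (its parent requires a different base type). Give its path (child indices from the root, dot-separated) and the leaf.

Derivation:
\z._ : b -> Int
  unify b -> Int ~ Bool -> c
  unify b ~ Bool
  unify Int ~ c
_ _ : Int
let y : Int
  unify Int ~ Bool
  FAIL: mismatch Int ~ Bool

Answer: 0.0.1.0 : 2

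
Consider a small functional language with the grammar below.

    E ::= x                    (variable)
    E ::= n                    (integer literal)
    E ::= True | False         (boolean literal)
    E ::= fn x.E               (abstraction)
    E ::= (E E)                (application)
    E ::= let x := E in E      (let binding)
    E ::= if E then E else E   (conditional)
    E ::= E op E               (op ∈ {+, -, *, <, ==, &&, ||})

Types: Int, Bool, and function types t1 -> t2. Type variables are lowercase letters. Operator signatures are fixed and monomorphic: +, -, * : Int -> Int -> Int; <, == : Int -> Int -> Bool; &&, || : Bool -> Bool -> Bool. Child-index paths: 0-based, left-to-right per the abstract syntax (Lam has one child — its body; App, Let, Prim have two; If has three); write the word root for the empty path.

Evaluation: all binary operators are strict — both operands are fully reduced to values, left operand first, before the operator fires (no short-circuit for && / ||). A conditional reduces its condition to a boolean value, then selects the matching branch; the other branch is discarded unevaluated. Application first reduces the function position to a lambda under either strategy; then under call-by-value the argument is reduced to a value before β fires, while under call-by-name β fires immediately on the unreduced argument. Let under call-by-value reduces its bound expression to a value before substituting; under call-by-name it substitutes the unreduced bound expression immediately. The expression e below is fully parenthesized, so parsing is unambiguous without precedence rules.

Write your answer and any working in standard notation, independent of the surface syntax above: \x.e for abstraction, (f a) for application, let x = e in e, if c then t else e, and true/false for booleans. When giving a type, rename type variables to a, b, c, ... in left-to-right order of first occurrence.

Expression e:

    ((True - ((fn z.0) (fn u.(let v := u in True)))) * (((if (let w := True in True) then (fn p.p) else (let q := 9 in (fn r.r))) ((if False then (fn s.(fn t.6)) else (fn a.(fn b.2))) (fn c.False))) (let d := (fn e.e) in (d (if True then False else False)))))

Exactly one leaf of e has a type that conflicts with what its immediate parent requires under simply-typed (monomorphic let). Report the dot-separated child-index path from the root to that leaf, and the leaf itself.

Trace:
  unify Bool ~ Int
  FAIL: mismatch Bool ~ Int

Answer: 0.0 : true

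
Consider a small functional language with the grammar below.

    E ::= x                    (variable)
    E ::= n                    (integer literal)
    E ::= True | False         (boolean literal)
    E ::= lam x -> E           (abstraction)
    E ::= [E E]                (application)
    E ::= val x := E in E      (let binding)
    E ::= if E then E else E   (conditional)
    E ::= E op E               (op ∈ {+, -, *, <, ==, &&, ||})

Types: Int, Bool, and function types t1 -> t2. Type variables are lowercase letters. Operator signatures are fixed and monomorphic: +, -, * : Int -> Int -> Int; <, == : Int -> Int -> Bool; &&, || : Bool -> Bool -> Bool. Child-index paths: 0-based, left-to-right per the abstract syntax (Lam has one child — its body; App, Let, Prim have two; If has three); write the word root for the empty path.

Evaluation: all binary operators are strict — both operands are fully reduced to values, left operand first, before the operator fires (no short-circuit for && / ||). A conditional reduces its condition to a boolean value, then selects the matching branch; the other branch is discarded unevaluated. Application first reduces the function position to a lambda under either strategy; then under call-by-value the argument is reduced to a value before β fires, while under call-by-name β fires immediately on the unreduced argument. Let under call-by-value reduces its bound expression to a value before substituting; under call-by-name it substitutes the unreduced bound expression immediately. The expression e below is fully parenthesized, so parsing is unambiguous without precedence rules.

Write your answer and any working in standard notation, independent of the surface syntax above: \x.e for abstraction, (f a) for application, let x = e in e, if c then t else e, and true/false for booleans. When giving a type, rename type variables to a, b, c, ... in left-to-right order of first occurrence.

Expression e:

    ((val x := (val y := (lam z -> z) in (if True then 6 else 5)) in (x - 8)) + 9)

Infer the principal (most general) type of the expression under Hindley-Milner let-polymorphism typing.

Trace:
z : a
\z._ : a -> a
let y : forall. a -> a
  unify Bool ~ Bool
  unify Int ~ Int
let x : Int
x : Int
  unify Int ~ Int
  unify Int ~ Int
  unify Int ~ Int
  unify Int ~ Int

Answer: Int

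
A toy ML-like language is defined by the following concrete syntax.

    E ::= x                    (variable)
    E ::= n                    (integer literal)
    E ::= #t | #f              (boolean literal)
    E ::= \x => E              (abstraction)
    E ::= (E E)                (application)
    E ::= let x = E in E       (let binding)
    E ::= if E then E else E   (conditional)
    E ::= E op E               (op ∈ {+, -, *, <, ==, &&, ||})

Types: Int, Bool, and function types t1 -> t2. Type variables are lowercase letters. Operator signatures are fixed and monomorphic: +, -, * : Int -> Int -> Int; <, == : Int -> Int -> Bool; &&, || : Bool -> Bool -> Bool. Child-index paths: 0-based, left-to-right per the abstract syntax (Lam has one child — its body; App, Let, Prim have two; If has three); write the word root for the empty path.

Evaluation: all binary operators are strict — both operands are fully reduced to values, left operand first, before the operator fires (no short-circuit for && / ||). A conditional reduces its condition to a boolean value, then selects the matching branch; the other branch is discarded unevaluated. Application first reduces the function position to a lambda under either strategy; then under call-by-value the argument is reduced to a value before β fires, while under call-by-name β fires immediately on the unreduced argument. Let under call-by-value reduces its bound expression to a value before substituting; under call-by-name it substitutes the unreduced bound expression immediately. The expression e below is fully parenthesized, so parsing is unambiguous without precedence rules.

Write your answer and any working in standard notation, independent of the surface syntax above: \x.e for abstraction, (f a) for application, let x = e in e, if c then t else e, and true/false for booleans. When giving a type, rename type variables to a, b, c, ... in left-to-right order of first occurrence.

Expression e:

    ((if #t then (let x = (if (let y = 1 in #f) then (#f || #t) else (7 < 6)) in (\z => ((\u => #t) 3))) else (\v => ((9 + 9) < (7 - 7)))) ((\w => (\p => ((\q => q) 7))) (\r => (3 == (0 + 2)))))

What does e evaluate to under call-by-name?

Trace:
step 0: ((if true then (let x = (if (let y = 1 in false) then (false || true) else (7 < 6)) in (\z.((\u.true) 3))) else (\v.((9 + 9) < (7 - 7)))) ((\w.(\p.((\q.q) 7))) (\r.(3 == (0 + 2)))))
step 1: [if@0] ((let x = (if (let y = 1 in false) then (false || true) else (7 < 6)) in (\z.((\u.true) 3))) ((\w.(\p.((\q.q) 7))) (\r.(3 == (0 + 2)))))
step 2: [let@0] ((\z.((\u.true) 3)) ((\w.(\p.((\q.q) 7))) (\r.(3 == (0 + 2)))))
step 3: [beta@root] ((\u.true) 3)
step 4: [beta@root] true

Answer: true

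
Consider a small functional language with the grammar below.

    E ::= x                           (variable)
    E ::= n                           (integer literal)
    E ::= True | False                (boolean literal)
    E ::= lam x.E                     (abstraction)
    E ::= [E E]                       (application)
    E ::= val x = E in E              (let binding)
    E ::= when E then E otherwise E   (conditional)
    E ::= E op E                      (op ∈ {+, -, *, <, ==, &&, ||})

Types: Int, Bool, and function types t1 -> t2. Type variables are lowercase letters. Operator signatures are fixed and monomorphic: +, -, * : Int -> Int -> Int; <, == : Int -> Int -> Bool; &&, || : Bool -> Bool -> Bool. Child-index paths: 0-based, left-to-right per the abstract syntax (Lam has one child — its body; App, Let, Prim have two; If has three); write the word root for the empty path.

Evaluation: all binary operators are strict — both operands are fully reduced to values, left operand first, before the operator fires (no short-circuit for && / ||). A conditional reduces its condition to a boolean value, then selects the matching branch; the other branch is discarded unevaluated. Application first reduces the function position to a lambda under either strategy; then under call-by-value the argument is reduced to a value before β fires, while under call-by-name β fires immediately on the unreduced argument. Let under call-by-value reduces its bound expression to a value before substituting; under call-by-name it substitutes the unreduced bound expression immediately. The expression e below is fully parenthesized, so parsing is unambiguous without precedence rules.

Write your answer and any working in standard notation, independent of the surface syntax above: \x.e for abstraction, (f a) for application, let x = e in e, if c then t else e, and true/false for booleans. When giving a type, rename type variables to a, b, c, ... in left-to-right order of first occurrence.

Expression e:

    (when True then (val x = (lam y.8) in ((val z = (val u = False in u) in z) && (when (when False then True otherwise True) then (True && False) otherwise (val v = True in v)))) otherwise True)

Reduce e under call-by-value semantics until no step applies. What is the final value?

Trace:
step 0: (if true then (let x = (\y.8) in ((let z = (let u = false in u) in z) && (if (if false then true else true) then (true && false) else (let v = true in v)))) else true)
step 1: [if@root] (let x = (\y.8) in ((let z = (let u = false in u) in z) && (if (if false then true else true) then (true && false) else (let v = true in v))))
step 2: [let@root] ((let z = (let u = false in u) in z) && (if (if false then true else true) then (true && false) else (let v = true in v)))
step 3: [let@0.0] ((let z = false in z) && (if (if false then true else true) then (true && false) else (let v = true in v)))
step 4: [let@0] (false && (if (if false then true else true) then (true && false) else (let v = true in v)))
step 5: [if@1.0] (false && (if true then (true && false) else (let v = true in v)))
step 6: [if@1] (false && (true && false))
step 7: [delta@1] (false && false)
step 8: [delta@root] false

Answer: false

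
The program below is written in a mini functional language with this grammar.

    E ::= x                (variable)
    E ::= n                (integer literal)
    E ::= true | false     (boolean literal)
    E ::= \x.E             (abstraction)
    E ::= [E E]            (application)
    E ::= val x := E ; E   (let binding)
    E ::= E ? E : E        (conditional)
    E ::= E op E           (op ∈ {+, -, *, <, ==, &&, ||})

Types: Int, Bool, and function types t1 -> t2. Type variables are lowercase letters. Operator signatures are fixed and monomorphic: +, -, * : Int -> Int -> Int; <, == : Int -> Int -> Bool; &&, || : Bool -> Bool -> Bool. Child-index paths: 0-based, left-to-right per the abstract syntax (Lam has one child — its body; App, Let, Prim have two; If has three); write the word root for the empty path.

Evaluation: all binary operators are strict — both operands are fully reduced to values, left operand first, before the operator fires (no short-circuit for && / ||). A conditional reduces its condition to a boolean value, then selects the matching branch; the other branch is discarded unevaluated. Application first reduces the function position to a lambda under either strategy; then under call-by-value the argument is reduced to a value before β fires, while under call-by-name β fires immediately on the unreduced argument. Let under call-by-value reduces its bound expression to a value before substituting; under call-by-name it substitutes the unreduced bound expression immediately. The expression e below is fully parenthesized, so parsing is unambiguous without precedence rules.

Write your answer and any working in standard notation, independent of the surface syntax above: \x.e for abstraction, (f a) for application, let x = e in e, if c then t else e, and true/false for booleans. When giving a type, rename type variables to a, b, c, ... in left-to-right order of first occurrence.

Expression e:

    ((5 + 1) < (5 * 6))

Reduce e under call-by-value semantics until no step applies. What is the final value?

Trace:
step 0: ((5 + 1) < (5 * 6))
step 1: [delta@0] (6 < (5 * 6))
step 2: [delta@1] (6 < 30)
step 3: [delta@root] true

Answer: true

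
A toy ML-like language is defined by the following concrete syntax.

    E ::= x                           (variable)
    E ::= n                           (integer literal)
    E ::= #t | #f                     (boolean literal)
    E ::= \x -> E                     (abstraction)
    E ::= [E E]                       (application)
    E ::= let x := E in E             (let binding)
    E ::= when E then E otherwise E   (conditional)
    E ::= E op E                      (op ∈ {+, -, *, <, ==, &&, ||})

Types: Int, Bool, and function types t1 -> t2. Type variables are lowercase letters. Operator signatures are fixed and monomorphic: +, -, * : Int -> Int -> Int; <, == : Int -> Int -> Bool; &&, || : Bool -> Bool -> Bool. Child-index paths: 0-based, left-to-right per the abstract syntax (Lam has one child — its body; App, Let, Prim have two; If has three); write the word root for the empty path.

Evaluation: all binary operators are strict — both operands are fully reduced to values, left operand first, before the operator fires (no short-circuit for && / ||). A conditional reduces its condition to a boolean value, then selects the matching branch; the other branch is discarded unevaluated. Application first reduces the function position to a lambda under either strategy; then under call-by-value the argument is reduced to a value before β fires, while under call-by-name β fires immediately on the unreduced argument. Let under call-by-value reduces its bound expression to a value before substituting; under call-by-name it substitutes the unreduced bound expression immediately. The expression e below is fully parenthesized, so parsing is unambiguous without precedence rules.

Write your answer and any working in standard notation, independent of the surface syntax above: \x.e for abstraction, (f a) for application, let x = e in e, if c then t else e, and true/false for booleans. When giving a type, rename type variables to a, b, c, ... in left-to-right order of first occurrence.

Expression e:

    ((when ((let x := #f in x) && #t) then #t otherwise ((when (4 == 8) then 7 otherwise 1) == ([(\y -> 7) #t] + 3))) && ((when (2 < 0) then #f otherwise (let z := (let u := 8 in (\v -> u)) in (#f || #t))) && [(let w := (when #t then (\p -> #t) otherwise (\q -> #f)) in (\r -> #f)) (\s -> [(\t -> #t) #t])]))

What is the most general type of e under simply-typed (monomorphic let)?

Derivation:
let x : Bool
x : Bool
  unify Bool ~ Bool
  unify Bool ~ Bool
  unify Bool ~ Bool
  unify Int ~ Int
  unify Int ~ Int
  unify Bool ~ Bool
  unify Int ~ Int
  unify Int ~ Int
\y._ : a -> Int
  unify a -> Int ~ Bool -> b
  unify a ~ Bool
  unify Int ~ b
_ _ : Int
  unify Int ~ Int
  unify Int ~ Int
  unify Int ~ Int
  unify Bool ~ Bool
  unify Bool ~ Bool
  unify Int ~ Int
  unify Int ~ Int
  unify Bool ~ Bool
let u : Int
u : Int
\v._ : c -> Int
let z : c -> Int
  unify Bool ~ Bool
  unify Bool ~ Bool
  unify Bool ~ Bool
  unify Bool ~ Bool
  unify Bool ~ Bool
\p._ : d -> Bool
\q._ : e -> Bool
  unify d -> Bool ~ e -> Bool
  unify d ~ e
  unify Bool ~ Bool
let w : e -> Bool
\r._ : f -> Bool
\t._ : h -> Bool
  unify h -> Bool ~ Bool -> i
  unify h ~ Bool
  unify Bool ~ i
_ _ : Bool
\s._ : g -> Bool
  unify f -> Bool ~ (g -> Bool) -> j
  unify f ~ g -> Bool
  unify Bool ~ j
_ _ : Bool
  unify Bool ~ Bool
  unify Bool ~ Bool

Answer: Bool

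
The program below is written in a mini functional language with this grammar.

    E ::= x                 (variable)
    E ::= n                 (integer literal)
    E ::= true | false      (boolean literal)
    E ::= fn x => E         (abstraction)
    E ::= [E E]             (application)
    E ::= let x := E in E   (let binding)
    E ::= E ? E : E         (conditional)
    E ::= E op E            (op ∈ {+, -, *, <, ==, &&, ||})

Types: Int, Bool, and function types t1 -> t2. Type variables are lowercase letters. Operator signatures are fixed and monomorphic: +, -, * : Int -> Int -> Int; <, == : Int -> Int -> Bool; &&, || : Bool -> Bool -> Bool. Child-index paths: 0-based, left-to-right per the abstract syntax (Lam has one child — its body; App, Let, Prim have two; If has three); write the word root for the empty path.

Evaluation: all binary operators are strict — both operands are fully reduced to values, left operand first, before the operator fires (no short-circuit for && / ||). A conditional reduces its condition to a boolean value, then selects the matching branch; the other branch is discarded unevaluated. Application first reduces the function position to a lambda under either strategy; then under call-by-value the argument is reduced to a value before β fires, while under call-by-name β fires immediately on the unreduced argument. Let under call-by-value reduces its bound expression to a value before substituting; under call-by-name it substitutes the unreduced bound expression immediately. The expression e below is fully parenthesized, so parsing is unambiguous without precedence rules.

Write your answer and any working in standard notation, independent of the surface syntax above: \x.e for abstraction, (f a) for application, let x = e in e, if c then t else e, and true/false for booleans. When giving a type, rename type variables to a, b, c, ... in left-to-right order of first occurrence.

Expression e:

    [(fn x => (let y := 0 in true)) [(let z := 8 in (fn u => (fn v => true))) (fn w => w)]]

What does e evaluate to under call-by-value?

Answer: true

Derivation:
step 0: ((\x.(let y = 0 in true)) ((let z = 8 in (\u.(\v.true))) (\w.w)))
step 1: [let@1.0] ((\x.(let y = 0 in true)) ((\u.(\v.true)) (\w.w)))
step 2: [beta@1] ((\x.(let y = 0 in true)) (\v.true))
step 3: [beta@root] (let y = 0 in true)
step 4: [let@root] true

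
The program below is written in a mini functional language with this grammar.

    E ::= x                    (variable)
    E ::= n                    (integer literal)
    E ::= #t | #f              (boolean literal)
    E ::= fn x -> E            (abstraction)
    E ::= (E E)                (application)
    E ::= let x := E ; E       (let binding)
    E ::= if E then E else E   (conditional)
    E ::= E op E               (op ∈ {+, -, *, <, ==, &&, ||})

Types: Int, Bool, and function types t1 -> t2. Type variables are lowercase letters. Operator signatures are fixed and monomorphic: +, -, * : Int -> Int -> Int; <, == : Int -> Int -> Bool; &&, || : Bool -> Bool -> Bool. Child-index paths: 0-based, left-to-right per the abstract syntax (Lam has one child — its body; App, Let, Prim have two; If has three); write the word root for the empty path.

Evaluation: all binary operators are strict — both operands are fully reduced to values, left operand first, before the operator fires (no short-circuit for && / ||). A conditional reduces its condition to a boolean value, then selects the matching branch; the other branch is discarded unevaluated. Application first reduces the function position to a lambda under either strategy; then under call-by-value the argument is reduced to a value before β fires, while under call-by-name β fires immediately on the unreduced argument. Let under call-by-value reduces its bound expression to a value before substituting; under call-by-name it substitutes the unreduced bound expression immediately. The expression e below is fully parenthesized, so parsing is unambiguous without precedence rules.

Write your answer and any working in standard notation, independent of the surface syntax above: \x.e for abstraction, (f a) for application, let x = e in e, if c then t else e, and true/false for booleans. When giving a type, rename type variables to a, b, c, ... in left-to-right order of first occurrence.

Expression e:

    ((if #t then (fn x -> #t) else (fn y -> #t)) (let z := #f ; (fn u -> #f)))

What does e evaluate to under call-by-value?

Answer: true

Trace:
step 0: ((if true then (\x.true) else (\y.true)) (let z = false in (\u.false)))
step 1: [if@0] ((\x.true) (let z = false in (\u.false)))
step 2: [let@1] ((\x.true) (\u.false))
step 3: [beta@root] true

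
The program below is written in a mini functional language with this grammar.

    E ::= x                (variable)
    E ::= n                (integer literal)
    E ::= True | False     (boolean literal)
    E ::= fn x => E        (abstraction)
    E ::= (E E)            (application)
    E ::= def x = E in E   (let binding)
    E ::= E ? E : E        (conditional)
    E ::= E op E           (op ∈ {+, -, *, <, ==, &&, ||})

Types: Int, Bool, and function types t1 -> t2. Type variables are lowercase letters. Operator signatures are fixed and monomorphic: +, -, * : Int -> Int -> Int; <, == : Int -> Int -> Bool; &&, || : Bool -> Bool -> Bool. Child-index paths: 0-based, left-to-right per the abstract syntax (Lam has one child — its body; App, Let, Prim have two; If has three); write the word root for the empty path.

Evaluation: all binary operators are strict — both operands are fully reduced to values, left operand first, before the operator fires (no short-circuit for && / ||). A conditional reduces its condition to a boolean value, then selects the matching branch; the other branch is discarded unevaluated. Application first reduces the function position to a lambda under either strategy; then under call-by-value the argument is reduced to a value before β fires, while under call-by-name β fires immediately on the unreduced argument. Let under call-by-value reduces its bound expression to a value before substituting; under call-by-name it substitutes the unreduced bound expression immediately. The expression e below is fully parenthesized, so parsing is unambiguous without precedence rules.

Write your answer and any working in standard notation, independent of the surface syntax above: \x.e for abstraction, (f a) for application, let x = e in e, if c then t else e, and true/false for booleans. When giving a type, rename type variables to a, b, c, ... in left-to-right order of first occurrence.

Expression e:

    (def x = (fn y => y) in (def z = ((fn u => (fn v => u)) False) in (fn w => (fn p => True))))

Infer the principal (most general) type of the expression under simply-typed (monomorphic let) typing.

Working:
y : a
\y._ : a -> a
let x : a -> a
u : b
\v._ : c -> b
\u._ : b -> c -> b
  unify b -> c -> b ~ Bool -> d
  unify b ~ Bool
  unify c -> Bool ~ d
_ _ : c -> Bool
let z : c -> Bool
\p._ : f -> Bool
\w._ : e -> f -> Bool

Answer: a -> b -> Bool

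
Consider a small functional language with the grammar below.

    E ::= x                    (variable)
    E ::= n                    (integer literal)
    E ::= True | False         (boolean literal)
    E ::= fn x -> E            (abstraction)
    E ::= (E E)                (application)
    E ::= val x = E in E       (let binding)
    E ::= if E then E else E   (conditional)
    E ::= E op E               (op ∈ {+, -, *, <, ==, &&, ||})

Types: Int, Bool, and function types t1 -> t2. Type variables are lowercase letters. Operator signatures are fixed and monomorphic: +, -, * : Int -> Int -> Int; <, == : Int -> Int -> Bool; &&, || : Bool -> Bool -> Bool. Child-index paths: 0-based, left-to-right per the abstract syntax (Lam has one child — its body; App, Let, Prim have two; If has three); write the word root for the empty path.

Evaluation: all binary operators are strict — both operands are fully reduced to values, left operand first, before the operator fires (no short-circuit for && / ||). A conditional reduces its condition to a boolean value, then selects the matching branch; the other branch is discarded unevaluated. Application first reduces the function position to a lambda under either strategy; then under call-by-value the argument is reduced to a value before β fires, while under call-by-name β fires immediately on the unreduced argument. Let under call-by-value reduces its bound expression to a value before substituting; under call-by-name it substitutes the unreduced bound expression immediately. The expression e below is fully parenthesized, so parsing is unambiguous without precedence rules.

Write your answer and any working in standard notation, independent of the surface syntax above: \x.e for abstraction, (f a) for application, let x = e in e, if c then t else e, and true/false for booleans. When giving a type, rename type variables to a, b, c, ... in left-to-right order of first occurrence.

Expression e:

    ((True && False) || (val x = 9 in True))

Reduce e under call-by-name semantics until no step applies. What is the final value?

Answer: true

Working:
step 0: ((true && false) || (let x = 9 in true))
step 1: [delta@0] (false || (let x = 9 in true))
step 2: [let@1] (false || true)
step 3: [delta@root] true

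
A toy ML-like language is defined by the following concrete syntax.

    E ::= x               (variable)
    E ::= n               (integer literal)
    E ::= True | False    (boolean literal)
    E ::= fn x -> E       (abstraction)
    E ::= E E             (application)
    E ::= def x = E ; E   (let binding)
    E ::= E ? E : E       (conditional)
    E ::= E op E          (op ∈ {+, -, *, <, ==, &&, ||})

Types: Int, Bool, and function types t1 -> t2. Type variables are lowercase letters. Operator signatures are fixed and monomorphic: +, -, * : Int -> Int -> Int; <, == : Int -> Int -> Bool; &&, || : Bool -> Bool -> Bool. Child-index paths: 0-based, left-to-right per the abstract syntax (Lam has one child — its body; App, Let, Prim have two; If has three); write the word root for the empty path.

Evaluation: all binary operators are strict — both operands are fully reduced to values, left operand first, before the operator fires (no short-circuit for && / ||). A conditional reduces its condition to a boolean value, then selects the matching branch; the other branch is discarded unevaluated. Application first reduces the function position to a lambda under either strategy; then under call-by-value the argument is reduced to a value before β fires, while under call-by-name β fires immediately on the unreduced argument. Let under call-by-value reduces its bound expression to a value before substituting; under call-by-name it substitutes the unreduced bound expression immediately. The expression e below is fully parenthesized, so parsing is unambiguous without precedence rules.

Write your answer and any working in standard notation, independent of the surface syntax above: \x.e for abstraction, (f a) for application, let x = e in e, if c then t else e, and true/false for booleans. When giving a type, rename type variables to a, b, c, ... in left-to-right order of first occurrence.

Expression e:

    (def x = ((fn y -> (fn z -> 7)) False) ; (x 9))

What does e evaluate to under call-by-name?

Answer: 7

Trace:
step 0: (let x = ((\y.(\z.7)) false) in (x 9))
step 1: [let@root] (((\y.(\z.7)) false) 9)
step 2: [beta@0] ((\z.7) 9)
step 3: [beta@root] 7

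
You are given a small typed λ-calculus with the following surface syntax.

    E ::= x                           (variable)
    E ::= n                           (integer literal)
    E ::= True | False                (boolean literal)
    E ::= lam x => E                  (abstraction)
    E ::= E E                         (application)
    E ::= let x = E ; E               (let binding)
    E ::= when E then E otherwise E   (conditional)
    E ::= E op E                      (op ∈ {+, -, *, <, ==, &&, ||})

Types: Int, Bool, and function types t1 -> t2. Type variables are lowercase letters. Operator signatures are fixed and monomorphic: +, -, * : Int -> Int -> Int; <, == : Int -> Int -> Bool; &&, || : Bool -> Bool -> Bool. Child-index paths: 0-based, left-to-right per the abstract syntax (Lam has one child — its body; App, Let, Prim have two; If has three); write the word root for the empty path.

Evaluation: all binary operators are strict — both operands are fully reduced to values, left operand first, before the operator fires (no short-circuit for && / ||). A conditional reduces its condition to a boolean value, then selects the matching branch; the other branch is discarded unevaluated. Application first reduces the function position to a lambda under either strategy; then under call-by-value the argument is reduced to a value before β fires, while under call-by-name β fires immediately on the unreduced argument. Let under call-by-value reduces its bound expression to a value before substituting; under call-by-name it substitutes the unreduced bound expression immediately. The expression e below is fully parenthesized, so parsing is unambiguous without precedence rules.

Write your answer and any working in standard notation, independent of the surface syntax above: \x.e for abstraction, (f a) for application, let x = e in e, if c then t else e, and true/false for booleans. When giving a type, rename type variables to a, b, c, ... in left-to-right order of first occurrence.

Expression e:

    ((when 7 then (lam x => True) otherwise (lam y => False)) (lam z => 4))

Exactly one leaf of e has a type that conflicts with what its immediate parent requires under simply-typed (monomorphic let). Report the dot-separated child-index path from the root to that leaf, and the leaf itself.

Answer: 0.0 : 7

Working:
  unify Int ~ Bool
  FAIL: mismatch Int ~ Bool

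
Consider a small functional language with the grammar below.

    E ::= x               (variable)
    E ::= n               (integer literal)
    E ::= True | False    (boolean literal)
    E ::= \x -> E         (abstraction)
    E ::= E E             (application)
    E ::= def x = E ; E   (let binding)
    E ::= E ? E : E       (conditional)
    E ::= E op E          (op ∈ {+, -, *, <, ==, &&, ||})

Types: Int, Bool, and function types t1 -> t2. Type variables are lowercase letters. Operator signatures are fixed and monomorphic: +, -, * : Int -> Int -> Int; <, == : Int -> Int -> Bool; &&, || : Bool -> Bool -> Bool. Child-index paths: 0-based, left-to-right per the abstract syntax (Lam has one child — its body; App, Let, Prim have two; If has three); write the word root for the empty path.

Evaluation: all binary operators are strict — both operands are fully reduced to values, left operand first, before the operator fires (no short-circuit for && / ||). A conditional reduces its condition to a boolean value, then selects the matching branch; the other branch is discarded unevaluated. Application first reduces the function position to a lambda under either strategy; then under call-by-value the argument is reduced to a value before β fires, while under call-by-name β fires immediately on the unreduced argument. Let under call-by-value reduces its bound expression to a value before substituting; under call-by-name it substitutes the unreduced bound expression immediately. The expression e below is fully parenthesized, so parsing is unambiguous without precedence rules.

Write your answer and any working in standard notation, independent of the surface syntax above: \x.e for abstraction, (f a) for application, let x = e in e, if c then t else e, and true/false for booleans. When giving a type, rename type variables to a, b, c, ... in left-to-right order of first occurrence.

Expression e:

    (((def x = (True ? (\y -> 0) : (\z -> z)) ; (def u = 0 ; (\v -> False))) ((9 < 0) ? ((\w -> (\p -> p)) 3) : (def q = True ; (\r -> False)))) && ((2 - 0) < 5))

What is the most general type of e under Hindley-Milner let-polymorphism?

Answer: Bool

Derivation:
  unify Bool ~ Bool
\y._ : a -> Int
z : b
\z._ : b -> b
  unify a -> Int ~ b -> b
  unify a ~ b
  unify Int ~ b
let x : Int -> Int
let u : Int
\v._ : c -> Bool
  unify Int ~ Int
  unify Int ~ Int
  unify Bool ~ Bool
p : e
\p._ : e -> e
\w._ : d -> e -> e
  unify d -> e -> e ~ Int -> f
  unify d ~ Int
  unify e -> e ~ f
_ _ : e -> e
let q : Bool
\r._ : g -> Bool
  unify e -> e ~ g -> Bool
  unify e ~ g
  unify g ~ Bool
  unify c -> Bool ~ (Bool -> Bool) -> h
  unify c ~ Bool -> Bool
  unify Bool ~ h
_ _ : Bool
  unify Bool ~ Bool
  unify Int ~ Int
  unify Int ~ Int
  unify Int ~ Int
  unify Int ~ Int
  unify Bool ~ Bool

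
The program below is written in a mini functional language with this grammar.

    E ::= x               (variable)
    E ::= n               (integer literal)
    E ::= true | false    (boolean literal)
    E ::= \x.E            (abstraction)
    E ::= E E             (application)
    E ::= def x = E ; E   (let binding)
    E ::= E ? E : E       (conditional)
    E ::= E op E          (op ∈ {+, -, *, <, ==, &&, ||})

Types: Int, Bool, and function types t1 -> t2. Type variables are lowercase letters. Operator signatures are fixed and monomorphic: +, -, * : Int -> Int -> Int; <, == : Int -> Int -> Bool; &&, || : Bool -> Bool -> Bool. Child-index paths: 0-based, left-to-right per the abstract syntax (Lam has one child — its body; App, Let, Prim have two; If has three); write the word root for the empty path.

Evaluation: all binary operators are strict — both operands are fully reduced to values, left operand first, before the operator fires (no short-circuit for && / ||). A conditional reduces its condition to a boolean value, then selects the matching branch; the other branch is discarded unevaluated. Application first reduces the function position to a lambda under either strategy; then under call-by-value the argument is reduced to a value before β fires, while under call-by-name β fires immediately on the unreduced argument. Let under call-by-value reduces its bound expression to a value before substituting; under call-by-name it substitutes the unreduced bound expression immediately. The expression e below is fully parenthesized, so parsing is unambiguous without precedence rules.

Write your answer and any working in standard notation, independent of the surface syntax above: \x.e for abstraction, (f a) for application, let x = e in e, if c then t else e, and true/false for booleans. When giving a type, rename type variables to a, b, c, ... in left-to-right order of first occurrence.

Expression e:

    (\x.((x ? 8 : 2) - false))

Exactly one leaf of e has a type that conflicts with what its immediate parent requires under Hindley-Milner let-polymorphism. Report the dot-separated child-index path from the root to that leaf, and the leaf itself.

Derivation:
x : a
  unify a ~ Bool
  unify Int ~ Int
  unify Int ~ Int
  unify Bool ~ Int
  FAIL: mismatch Bool ~ Int

Answer: 0.1 : false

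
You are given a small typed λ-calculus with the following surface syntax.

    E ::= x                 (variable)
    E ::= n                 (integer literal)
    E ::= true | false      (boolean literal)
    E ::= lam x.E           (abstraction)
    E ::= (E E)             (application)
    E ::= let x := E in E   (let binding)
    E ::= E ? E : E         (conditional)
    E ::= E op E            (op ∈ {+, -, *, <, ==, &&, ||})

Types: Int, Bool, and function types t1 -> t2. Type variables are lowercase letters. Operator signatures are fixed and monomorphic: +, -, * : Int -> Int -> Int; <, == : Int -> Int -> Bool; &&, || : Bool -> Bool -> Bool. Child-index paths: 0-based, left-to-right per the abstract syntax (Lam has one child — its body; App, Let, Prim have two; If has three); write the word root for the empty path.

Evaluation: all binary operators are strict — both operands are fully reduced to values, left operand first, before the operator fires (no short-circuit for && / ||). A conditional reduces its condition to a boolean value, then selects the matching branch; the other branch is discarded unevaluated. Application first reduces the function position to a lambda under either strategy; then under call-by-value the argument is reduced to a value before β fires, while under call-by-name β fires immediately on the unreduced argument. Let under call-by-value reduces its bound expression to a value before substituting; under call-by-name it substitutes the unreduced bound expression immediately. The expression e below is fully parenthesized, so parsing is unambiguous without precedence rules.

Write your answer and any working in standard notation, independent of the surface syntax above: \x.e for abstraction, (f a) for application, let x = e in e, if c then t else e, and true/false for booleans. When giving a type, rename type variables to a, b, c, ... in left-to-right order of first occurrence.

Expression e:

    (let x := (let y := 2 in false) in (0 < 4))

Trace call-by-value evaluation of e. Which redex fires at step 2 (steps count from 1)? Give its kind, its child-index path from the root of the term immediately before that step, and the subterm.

Trace:
step 0: (let x = (let y = 2 in false) in (0 < 4))
step 1: [let@0] (let x = false in (0 < 4))
step 2: [let@root] (0 < 4)

Answer: let at root : (let x = false in (0 < 4))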